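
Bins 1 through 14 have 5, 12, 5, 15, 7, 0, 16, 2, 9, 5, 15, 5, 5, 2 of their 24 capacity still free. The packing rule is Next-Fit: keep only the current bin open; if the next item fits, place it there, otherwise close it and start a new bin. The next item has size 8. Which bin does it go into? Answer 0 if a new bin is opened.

0

Next-Fit only looks at bin 14, which has 2 free.
8 does not fit, so a new bin is opened.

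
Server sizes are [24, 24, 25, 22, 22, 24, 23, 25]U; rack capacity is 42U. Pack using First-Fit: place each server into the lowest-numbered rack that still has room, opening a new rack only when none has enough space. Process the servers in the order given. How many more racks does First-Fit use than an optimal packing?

First-Fit: [24] [24] [25] [22] [22] [24] [23] [25] → 8 racks.
8 servers exceed 21U (half the capacity), and no two of those can share a rack, so at least 8 racks are needed.
So 8 is already optimal.

0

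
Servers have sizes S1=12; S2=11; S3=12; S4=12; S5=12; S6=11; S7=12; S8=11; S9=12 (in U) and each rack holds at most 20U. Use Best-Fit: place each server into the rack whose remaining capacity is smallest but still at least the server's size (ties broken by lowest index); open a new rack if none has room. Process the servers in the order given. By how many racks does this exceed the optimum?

Best-Fit: [12] [11] [12] [12] [12] [11] [12] [11] [12] → 9 racks.
9 servers exceed 10U (half the capacity), and no two of those can share a rack, so at least 9 racks are needed.
So 9 is already optimal.

0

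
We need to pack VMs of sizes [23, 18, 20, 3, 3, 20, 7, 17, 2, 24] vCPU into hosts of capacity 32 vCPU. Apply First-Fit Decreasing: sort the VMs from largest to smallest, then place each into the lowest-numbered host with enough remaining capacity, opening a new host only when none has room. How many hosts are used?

Sorted descending: 24, 23, 20, 20, 18, 17, 7, 3, 3, 2.
host 1: place 24 vCPU, 8 vCPU left
host 2: place 23 vCPU, 9 vCPU left
host 3: place 20 vCPU, 12 vCPU left
host 4: place 20 vCPU, 12 vCPU left
host 5: place 18 vCPU, 14 vCPU left
host 6: place 17 vCPU, 15 vCPU left
host 1: place 7 vCPU, 1 vCPU left
host 2: place 3 vCPU, 6 vCPU left
host 2: place 3 vCPU, 3 vCPU left
host 2: place 2 vCPU, 1 vCPU left

6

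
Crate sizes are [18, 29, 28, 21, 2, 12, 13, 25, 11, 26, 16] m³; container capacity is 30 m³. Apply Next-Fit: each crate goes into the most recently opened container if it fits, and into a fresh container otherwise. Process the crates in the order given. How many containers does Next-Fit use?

container 1: place 18 m³, 12 m³ left
container 2: place 29 m³, 1 m³ left
container 3: place 28 m³, 2 m³ left
container 4: place 21 m³, 9 m³ left
container 4: place 2 m³, 7 m³ left
container 5: place 12 m³, 18 m³ left
container 5: place 13 m³, 5 m³ left
container 6: place 25 m³, 5 m³ left
container 7: place 11 m³, 19 m³ left
container 8: place 26 m³, 4 m³ left
container 9: place 16 m³, 14 m³ left

9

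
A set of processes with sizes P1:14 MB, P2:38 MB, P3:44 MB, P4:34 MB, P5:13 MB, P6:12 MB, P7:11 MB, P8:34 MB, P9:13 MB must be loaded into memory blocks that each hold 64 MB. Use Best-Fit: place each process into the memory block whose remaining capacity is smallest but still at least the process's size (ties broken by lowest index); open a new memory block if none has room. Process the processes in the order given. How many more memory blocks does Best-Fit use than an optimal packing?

Best-Fit: [14,38,12] [44,13] [34,11,13] [34] → 4 memory blocks.
Total size 213 MB; any packing needs at least ⌈213/64⌉ = 4 memory blocks.
So 4 is already optimal.

0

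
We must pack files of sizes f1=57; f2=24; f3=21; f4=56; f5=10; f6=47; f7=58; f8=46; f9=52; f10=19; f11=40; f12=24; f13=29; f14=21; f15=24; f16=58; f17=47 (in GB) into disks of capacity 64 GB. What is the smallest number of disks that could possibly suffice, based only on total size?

Total size = 57 + 24 + 21 + 56 + 10 + 47 + 58 + 46 + 52 + 19 + 40 + 24 + 29 + 21 + 24 + 58 + 47 = 633 GB.
⌈633 / 64⌉ = 10.

10 disks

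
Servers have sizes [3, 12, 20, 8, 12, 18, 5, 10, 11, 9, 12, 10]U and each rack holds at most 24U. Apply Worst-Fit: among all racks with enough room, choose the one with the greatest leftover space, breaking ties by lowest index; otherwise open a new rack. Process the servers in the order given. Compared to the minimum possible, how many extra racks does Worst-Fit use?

1

Worst-Fit: [3,12,8] [20] [12,5] [18] [10,11] [9,12] [10] → 7 racks.
Total size 130U; any packing needs at least ⌈130/24⌉ = 6 racks.
An optimal packing achieves that bound: [20,3] [18,5] [12,12] [12,11] [10,10] [9,8] → 6 racks.
Excess: 7 − 6 = 1.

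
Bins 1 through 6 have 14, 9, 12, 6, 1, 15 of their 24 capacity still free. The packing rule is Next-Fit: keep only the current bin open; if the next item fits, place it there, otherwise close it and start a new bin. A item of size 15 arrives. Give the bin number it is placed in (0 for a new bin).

6

Next-Fit only looks at bin 6, which has 15 free.
15 fits there.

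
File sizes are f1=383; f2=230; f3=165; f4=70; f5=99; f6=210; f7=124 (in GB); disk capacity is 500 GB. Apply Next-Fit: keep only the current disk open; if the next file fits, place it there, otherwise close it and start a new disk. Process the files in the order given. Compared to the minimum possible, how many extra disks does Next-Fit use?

Next-Fit: [383] [230,165,70] [99,210,124] → 3 disks.
Total size 1281 GB; any packing needs at least ⌈1281/500⌉ = 3 disks.
So 3 is already optimal.

0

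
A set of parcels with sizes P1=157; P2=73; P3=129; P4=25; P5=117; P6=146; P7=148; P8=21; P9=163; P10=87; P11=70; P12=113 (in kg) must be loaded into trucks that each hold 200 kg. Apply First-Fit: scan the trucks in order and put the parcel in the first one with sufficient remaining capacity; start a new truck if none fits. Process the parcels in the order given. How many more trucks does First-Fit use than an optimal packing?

First-Fit: [157,25] [73,117] [129,21] [146] [148] [163] [87,70] [113] → 8 trucks.
Total size 1249 kg; any packing needs at least ⌈1249/200⌉ = 7 trucks.
An optimal packing achieves that bound: [163,25] [157,21] [148] [146] [129,70] [117,73] [113,87] → 7 trucks.
Excess: 8 − 7 = 1.

1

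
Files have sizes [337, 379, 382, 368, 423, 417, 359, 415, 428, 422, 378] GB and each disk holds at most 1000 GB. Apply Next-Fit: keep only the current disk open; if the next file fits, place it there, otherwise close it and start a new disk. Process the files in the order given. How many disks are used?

6 disks

Put 337 GB in disk 1; 663 GB remain.
Put 379 GB in disk 1; 284 GB remain.
Put 382 GB in disk 2; 618 GB remain.
Put 368 GB in disk 2; 250 GB remain.
Put 423 GB in disk 3; 577 GB remain.
Put 417 GB in disk 3; 160 GB remain.
Put 359 GB in disk 4; 641 GB remain.
Put 415 GB in disk 4; 226 GB remain.
Put 428 GB in disk 5; 572 GB remain.
Put 422 GB in disk 5; 150 GB remain.
Put 378 GB in disk 6; 622 GB remain.
Final disks: [337,379] [382,368] [423,417] [359,415] [428,422] [378].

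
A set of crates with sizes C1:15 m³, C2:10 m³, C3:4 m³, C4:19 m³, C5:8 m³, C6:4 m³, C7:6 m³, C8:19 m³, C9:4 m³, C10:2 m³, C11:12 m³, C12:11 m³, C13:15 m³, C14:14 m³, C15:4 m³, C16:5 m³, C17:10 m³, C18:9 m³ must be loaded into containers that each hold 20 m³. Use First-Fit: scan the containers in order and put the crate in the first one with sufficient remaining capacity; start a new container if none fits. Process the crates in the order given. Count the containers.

10 containers

container 1: place C1 (15 m³), 5 m³ left
container 2: place C2 (10 m³), 10 m³ left
container 1: place C3 (4 m³), 1 m³ left
container 3: place C4 (19 m³), 1 m³ left
container 2: place C5 (8 m³), 2 m³ left
container 4: place C6 (4 m³), 16 m³ left
container 4: place C7 (6 m³), 10 m³ left
container 5: place C8 (19 m³), 1 m³ left
container 4: place C9 (4 m³), 6 m³ left
container 2: place C10 (2 m³), 0 m³ left
container 6: place C11 (12 m³), 8 m³ left
container 7: place C12 (11 m³), 9 m³ left
container 8: place C13 (15 m³), 5 m³ left
container 9: place C14 (14 m³), 6 m³ left
container 4: place C15 (4 m³), 2 m³ left
container 6: place C16 (5 m³), 3 m³ left
container 10: place C17 (10 m³), 10 m³ left
container 7: place C18 (9 m³), 0 m³ left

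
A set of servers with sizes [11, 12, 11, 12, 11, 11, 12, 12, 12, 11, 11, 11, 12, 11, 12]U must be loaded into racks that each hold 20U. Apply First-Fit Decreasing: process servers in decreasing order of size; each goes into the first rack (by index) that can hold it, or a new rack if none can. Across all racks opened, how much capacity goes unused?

128

Sorted descending: 12, 12, 12, 12, 12, 12, 12, 11, 11, 11, 11, 11, 11, 11, 11.
rack 1: place 12U, 8U left
rack 2: place 12U, 8U left
rack 3: place 12U, 8U left
rack 4: place 12U, 8U left
rack 5: place 12U, 8U left
rack 6: place 12U, 8U left
rack 7: place 12U, 8U left
rack 8: place 11U, 9U left
rack 9: place 11U, 9U left
rack 10: place 11U, 9U left
rack 11: place 11U, 9U left
rack 12: place 11U, 9U left
rack 13: place 11U, 9U left
rack 14: place 11U, 9U left
rack 15: place 11U, 9U left
15 racks × 20U = 300U; used 172U; unused 128U.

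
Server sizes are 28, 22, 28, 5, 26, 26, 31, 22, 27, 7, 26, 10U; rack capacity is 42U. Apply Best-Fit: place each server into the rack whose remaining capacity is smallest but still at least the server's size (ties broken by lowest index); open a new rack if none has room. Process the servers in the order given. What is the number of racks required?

9

28U → rack 1 (remaining 14U)
22U → rack 2 (remaining 20U)
28U → rack 3 (remaining 14U)
5U → rack 1 (remaining 9U)
26U → rack 4 (remaining 16U)
26U → rack 5 (remaining 16U)
31U → rack 6 (remaining 11U)
22U → rack 7 (remaining 20U)
27U → rack 8 (remaining 15U)
7U → rack 1 (remaining 2U)
26U → rack 9 (remaining 16U)
10U → rack 6 (remaining 1U)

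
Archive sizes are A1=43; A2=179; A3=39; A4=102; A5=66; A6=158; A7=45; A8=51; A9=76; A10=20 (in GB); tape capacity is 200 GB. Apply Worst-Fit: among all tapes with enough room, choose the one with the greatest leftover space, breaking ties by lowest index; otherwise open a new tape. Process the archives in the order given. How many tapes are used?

5

Put A1 (43 GB) in tape 1; 157 GB remain.
Put A2 (179 GB) in tape 2; 21 GB remain.
Put A3 (39 GB) in tape 1; 118 GB remain.
Put A4 (102 GB) in tape 1; 16 GB remain.
Put A5 (66 GB) in tape 3; 134 GB remain.
Put A6 (158 GB) in tape 4; 42 GB remain.
Put A7 (45 GB) in tape 3; 89 GB remain.
Put A8 (51 GB) in tape 3; 38 GB remain.
Put A9 (76 GB) in tape 5; 124 GB remain.
Put A10 (20 GB) in tape 5; 104 GB remain.
Final tapes: [43,39,102] [179] [66,45,51] [158] [76,20].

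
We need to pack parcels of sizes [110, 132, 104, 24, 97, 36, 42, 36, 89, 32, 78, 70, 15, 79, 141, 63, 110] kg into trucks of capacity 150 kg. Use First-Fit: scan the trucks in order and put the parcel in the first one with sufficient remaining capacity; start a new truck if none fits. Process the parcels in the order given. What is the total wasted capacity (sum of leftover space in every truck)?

110 kg → truck 1 (remaining 40 kg)
132 kg → truck 2 (remaining 18 kg)
104 kg → truck 3 (remaining 46 kg)
24 kg → truck 1 (remaining 16 kg)
97 kg → truck 4 (remaining 53 kg)
36 kg → truck 3 (remaining 10 kg)
42 kg → truck 4 (remaining 11 kg)
36 kg → truck 5 (remaining 114 kg)
89 kg → truck 5 (remaining 25 kg)
32 kg → truck 6 (remaining 118 kg)
78 kg → truck 6 (remaining 40 kg)
70 kg → truck 7 (remaining 80 kg)
15 kg → truck 1 (remaining 1 kg)
79 kg → truck 7 (remaining 1 kg)
141 kg → truck 8 (remaining 9 kg)
63 kg → truck 9 (remaining 87 kg)
110 kg → truck 10 (remaining 40 kg)
10 trucks × 150 kg = 1500 kg; used 1258 kg; unused 242 kg.

242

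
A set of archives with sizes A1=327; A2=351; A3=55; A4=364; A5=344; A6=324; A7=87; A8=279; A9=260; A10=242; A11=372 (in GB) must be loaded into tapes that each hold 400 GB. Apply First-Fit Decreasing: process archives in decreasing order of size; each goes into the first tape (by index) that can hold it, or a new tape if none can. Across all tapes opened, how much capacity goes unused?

Sorted descending: 372, 364, 351, 344, 327, 324, 279, 260, 242, 87, 55.
372 GB → tape 1 (remaining 28 GB)
364 GB → tape 2 (remaining 36 GB)
351 GB → tape 3 (remaining 49 GB)
344 GB → tape 4 (remaining 56 GB)
327 GB → tape 5 (remaining 73 GB)
324 GB → tape 6 (remaining 76 GB)
279 GB → tape 7 (remaining 121 GB)
260 GB → tape 8 (remaining 140 GB)
242 GB → tape 9 (remaining 158 GB)
87 GB → tape 7 (remaining 34 GB)
55 GB → tape 4 (remaining 1 GB)
9 tapes × 400 GB = 3600 GB; used 3005 GB; unused 595 GB.

595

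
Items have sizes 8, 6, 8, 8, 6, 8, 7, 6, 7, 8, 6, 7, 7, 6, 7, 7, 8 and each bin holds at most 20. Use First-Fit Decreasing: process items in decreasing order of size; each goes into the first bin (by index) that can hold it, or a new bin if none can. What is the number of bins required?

7

Sorted descending: 8, 8, 8, 8, 8, 8, 7, 7, 7, 7, 7, 7, 6, 6, 6, 6, 6.
8 → bin 1 (remaining 12)
8 → bin 1 (remaining 4)
8 → bin 2 (remaining 12)
8 → bin 2 (remaining 4)
8 → bin 3 (remaining 12)
8 → bin 3 (remaining 4)
7 → bin 4 (remaining 13)
7 → bin 4 (remaining 6)
7 → bin 5 (remaining 13)
7 → bin 5 (remaining 6)
7 → bin 6 (remaining 13)
7 → bin 6 (remaining 6)
6 → bin 4 (remaining 0)
6 → bin 5 (remaining 0)
6 → bin 6 (remaining 0)
6 → bin 7 (remaining 14)
6 → bin 7 (remaining 8)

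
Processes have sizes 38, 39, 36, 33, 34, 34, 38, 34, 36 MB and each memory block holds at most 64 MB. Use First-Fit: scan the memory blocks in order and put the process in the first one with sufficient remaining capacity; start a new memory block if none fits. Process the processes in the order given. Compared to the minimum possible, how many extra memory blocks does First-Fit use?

0

First-Fit: [38] [39] [36] [33] [34] [34] [38] [34] [36] → 9 memory blocks.
9 processes exceed 32 MB (half the capacity), and no two of those can share a memory block, so at least 9 memory blocks are needed.
So 9 is already optimal.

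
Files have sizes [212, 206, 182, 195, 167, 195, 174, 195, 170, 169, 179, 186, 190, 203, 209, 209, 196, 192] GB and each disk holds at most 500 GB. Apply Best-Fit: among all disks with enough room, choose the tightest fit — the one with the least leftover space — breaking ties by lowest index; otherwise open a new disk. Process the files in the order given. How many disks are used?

9 disks

212 GB → disk 1 (remaining 288 GB)
206 GB → disk 1 (remaining 82 GB)
182 GB → disk 2 (remaining 318 GB)
195 GB → disk 2 (remaining 123 GB)
167 GB → disk 3 (remaining 333 GB)
195 GB → disk 3 (remaining 138 GB)
174 GB → disk 4 (remaining 326 GB)
195 GB → disk 4 (remaining 131 GB)
170 GB → disk 5 (remaining 330 GB)
169 GB → disk 5 (remaining 161 GB)
179 GB → disk 6 (remaining 321 GB)
186 GB → disk 6 (remaining 135 GB)
190 GB → disk 7 (remaining 310 GB)
203 GB → disk 7 (remaining 107 GB)
209 GB → disk 8 (remaining 291 GB)
209 GB → disk 8 (remaining 82 GB)
196 GB → disk 9 (remaining 304 GB)
192 GB → disk 9 (remaining 112 GB)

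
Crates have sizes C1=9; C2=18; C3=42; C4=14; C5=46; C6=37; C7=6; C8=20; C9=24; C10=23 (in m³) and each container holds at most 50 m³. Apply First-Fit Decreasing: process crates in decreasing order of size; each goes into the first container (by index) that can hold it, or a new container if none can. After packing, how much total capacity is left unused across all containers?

Sorted descending: 46, 42, 37, 24, 23, 20, 18, 14, 9, 6.
46 m³ → container 1 (remaining 4 m³)
42 m³ → container 2 (remaining 8 m³)
37 m³ → container 3 (remaining 13 m³)
24 m³ → container 4 (remaining 26 m³)
23 m³ → container 4 (remaining 3 m³)
20 m³ → container 5 (remaining 30 m³)
18 m³ → container 5 (remaining 12 m³)
14 m³ → container 6 (remaining 36 m³)
9 m³ → container 3 (remaining 4 m³)
6 m³ → container 2 (remaining 2 m³)
6 containers × 50 m³ = 300 m³; used 239 m³; unused 61 m³.

61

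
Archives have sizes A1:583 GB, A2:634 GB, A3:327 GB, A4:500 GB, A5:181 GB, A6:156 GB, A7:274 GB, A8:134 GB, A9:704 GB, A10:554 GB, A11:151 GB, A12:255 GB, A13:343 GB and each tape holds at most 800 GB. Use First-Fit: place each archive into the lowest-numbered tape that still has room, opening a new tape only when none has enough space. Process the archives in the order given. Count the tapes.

7

tape 1: place A1 (583 GB), 217 GB left
tape 2: place A2 (634 GB), 166 GB left
tape 3: place A3 (327 GB), 473 GB left
tape 4: place A4 (500 GB), 300 GB left
tape 1: place A5 (181 GB), 36 GB left
tape 2: place A6 (156 GB), 10 GB left
tape 3: place A7 (274 GB), 199 GB left
tape 3: place A8 (134 GB), 65 GB left
tape 5: place A9 (704 GB), 96 GB left
tape 6: place A10 (554 GB), 246 GB left
tape 4: place A11 (151 GB), 149 GB left
tape 7: place A12 (255 GB), 545 GB left
tape 7: place A13 (343 GB), 202 GB left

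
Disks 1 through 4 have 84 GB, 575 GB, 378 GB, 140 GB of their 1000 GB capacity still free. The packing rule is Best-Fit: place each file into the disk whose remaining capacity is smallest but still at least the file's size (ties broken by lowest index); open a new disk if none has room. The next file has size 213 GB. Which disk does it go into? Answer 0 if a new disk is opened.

3

Disks with room: disk 2 (575 GB), disk 3 (378 GB).
Tightest fit is disk 3 with 378 GB free.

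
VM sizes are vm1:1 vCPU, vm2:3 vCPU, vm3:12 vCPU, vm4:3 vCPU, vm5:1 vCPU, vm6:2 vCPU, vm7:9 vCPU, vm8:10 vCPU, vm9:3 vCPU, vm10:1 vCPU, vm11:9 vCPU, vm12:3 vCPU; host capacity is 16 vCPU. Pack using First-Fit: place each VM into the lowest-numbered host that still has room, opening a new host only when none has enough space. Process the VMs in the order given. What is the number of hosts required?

Put vm1 (1 vCPU) in host 1; 15 vCPU remain.
Put vm2 (3 vCPU) in host 1; 12 vCPU remain.
Put vm3 (12 vCPU) in host 1; 0 vCPU remain.
Put vm4 (3 vCPU) in host 2; 13 vCPU remain.
Put vm5 (1 vCPU) in host 2; 12 vCPU remain.
Put vm6 (2 vCPU) in host 2; 10 vCPU remain.
Put vm7 (9 vCPU) in host 2; 1 vCPU remain.
Put vm8 (10 vCPU) in host 3; 6 vCPU remain.
Put vm9 (3 vCPU) in host 3; 3 vCPU remain.
Put vm10 (1 vCPU) in host 2; 0 vCPU remain.
Put vm11 (9 vCPU) in host 4; 7 vCPU remain.
Put vm12 (3 vCPU) in host 3; 0 vCPU remain.
Final hosts: [1,3,12] [3,1,2,9,1] [10,3,3] [9].

4 hosts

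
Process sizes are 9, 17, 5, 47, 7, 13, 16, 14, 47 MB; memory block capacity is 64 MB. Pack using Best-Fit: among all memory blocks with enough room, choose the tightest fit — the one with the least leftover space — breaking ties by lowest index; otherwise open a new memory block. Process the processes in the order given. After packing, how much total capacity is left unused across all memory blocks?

17

9 MB → memory block 1 (remaining 55 MB)
17 MB → memory block 1 (remaining 38 MB)
5 MB → memory block 1 (remaining 33 MB)
47 MB → memory block 2 (remaining 17 MB)
7 MB → memory block 2 (remaining 10 MB)
13 MB → memory block 1 (remaining 20 MB)
16 MB → memory block 1 (remaining 4 MB)
14 MB → memory block 3 (remaining 50 MB)
47 MB → memory block 3 (remaining 3 MB)
3 memory blocks × 64 MB = 192 MB; used 175 MB; unused 17 MB.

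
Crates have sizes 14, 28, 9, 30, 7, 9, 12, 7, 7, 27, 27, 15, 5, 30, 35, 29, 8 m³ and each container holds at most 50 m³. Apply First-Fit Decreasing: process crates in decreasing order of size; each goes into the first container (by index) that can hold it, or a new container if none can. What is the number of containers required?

Sorted descending: 35, 30, 30, 29, 28, 27, 27, 15, 14, 12, 9, 9, 8, 7, 7, 7, 5.
35 m³ → container 1 (remaining 15 m³)
30 m³ → container 2 (remaining 20 m³)
30 m³ → container 3 (remaining 20 m³)
29 m³ → container 4 (remaining 21 m³)
28 m³ → container 5 (remaining 22 m³)
27 m³ → container 6 (remaining 23 m³)
27 m³ → container 7 (remaining 23 m³)
15 m³ → container 1 (remaining 0 m³)
14 m³ → container 2 (remaining 6 m³)
12 m³ → container 3 (remaining 8 m³)
9 m³ → container 4 (remaining 12 m³)
9 m³ → container 4 (remaining 3 m³)
8 m³ → container 3 (remaining 0 m³)
7 m³ → container 5 (remaining 15 m³)
7 m³ → container 5 (remaining 8 m³)
7 m³ → container 5 (remaining 1 m³)
5 m³ → container 2 (remaining 1 m³)

7 containers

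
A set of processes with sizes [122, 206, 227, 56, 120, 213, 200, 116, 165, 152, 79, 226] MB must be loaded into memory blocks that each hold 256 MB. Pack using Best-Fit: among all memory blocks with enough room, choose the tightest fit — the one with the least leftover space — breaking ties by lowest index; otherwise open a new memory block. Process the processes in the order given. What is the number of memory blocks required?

9 memory blocks

memory block 1: place 122 MB, 134 MB left
memory block 2: place 206 MB, 50 MB left
memory block 3: place 227 MB, 29 MB left
memory block 1: place 56 MB, 78 MB left
memory block 4: place 120 MB, 136 MB left
memory block 5: place 213 MB, 43 MB left
memory block 6: place 200 MB, 56 MB left
memory block 4: place 116 MB, 20 MB left
memory block 7: place 165 MB, 91 MB left
memory block 8: place 152 MB, 104 MB left
memory block 7: place 79 MB, 12 MB left
memory block 9: place 226 MB, 30 MB left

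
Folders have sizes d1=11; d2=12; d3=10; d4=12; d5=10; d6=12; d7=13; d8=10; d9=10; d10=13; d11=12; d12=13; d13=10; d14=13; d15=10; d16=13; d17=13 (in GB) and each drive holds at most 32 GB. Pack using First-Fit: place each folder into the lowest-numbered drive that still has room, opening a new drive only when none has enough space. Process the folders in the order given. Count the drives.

drive 1: place d1 (11 GB), 21 GB left
drive 1: place d2 (12 GB), 9 GB left
drive 2: place d3 (10 GB), 22 GB left
drive 2: place d4 (12 GB), 10 GB left
drive 2: place d5 (10 GB), 0 GB left
drive 3: place d6 (12 GB), 20 GB left
drive 3: place d7 (13 GB), 7 GB left
drive 4: place d8 (10 GB), 22 GB left
drive 4: place d9 (10 GB), 12 GB left
drive 5: place d10 (13 GB), 19 GB left
drive 4: place d11 (12 GB), 0 GB left
drive 5: place d12 (13 GB), 6 GB left
drive 6: place d13 (10 GB), 22 GB left
drive 6: place d14 (13 GB), 9 GB left
drive 7: place d15 (10 GB), 22 GB left
drive 7: place d16 (13 GB), 9 GB left
drive 8: place d17 (13 GB), 19 GB left

8 drives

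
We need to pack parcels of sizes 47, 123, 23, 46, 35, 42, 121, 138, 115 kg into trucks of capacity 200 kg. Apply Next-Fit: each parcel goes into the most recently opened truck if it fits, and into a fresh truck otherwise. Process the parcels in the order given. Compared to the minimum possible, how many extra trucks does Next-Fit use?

Next-Fit: [47,123,23] [46,35,42] [121] [138] [115] → 5 trucks.
Total size 690 kg; any packing needs at least ⌈690/200⌉ = 4 trucks.
An optimal packing achieves that bound: [138,47] [123,46,23] [121,42,35] [115] → 4 trucks.
Excess: 5 − 4 = 1.

1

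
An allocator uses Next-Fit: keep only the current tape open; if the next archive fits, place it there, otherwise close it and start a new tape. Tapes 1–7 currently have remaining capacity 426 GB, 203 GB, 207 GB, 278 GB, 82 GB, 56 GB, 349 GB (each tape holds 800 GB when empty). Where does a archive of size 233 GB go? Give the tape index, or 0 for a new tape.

Next-Fit only looks at tape 7, which has 349 GB free.
233 GB fits there.

7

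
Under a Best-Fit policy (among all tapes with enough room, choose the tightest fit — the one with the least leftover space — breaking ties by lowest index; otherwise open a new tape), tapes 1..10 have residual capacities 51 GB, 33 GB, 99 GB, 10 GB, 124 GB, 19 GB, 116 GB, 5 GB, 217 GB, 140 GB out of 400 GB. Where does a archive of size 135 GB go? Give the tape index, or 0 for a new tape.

10

Tapes with room: tape 9 (217 GB), tape 10 (140 GB).
Tightest fit is tape 10 with 140 GB free.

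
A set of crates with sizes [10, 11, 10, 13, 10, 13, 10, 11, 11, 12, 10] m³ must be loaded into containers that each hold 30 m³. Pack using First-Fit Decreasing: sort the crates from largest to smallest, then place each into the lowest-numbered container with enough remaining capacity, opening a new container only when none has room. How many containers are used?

Sorted descending: 13, 13, 12, 11, 11, 11, 10, 10, 10, 10, 10.
Put 13 m³ in container 1; 17 m³ remain.
Put 13 m³ in container 1; 4 m³ remain.
Put 12 m³ in container 2; 18 m³ remain.
Put 11 m³ in container 2; 7 m³ remain.
Put 11 m³ in container 3; 19 m³ remain.
Put 11 m³ in container 3; 8 m³ remain.
Put 10 m³ in container 4; 20 m³ remain.
Put 10 m³ in container 4; 10 m³ remain.
Put 10 m³ in container 4; 0 m³ remain.
Put 10 m³ in container 5; 20 m³ remain.
Put 10 m³ in container 5; 10 m³ remain.

5 containers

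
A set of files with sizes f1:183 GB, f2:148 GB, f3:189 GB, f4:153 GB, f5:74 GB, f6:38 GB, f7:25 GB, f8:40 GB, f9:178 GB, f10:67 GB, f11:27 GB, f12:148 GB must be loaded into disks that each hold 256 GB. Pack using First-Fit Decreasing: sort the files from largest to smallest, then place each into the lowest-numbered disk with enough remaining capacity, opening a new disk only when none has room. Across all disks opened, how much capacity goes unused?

266

Sorted descending: 189, 183, 178, 153, 148, 148, 74, 67, 40, 38, 27, 25.
disk 1: place 189 GB, 67 GB left
disk 2: place 183 GB, 73 GB left
disk 3: place 178 GB, 78 GB left
disk 4: place 153 GB, 103 GB left
disk 5: place 148 GB, 108 GB left
disk 6: place 148 GB, 108 GB left
disk 3: place 74 GB, 4 GB left
disk 1: place 67 GB, 0 GB left
disk 2: place 40 GB, 33 GB left
disk 4: place 38 GB, 65 GB left
disk 2: place 27 GB, 6 GB left
disk 4: place 25 GB, 40 GB left
6 disks × 256 GB = 1536 GB; used 1270 GB; unused 266 GB.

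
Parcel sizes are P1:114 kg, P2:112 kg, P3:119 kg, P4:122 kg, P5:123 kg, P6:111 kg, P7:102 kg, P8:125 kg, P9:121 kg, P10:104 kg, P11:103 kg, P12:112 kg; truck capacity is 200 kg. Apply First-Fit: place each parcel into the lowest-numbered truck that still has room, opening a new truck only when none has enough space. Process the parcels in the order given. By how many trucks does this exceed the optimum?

First-Fit: [114] [112] [119] [122] [123] [111] [102] [125] [121] [104] [103] [112] → 12 trucks.
12 parcels exceed 100 kg (half the capacity), and no two of those can share a truck, so at least 12 trucks are needed.
So 12 is already optimal.

0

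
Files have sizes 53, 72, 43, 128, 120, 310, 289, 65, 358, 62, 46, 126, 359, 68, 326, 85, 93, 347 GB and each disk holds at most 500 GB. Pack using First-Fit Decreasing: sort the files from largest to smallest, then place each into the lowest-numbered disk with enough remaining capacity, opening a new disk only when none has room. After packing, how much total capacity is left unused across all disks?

Sorted descending: 359, 358, 347, 326, 310, 289, 128, 126, 120, 93, 85, 72, 68, 65, 62, 53, 46, 43.
359 GB → disk 1 (remaining 141 GB)
358 GB → disk 2 (remaining 142 GB)
347 GB → disk 3 (remaining 153 GB)
326 GB → disk 4 (remaining 174 GB)
310 GB → disk 5 (remaining 190 GB)
289 GB → disk 6 (remaining 211 GB)
128 GB → disk 1 (remaining 13 GB)
126 GB → disk 2 (remaining 16 GB)
120 GB → disk 3 (remaining 33 GB)
93 GB → disk 4 (remaining 81 GB)
85 GB → disk 5 (remaining 105 GB)
72 GB → disk 4 (remaining 9 GB)
68 GB → disk 5 (remaining 37 GB)
65 GB → disk 6 (remaining 146 GB)
62 GB → disk 6 (remaining 84 GB)
53 GB → disk 6 (remaining 31 GB)
46 GB → disk 7 (remaining 454 GB)
43 GB → disk 7 (remaining 411 GB)
7 disks × 500 GB = 3500 GB; used 2950 GB; unused 550 GB.

550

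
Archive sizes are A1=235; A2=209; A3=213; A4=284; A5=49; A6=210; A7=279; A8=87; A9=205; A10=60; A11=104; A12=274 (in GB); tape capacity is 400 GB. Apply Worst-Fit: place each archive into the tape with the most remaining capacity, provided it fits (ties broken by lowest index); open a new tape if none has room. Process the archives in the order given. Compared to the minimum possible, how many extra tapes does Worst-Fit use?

0

Worst-Fit: [235] [209,49] [213,104] [284] [210,87] [279] [205,60] [274] → 8 tapes.
8 archives exceed 200 GB (half the capacity), and no two of those can share a tape, so at least 8 tapes are needed.
So 8 is already optimal.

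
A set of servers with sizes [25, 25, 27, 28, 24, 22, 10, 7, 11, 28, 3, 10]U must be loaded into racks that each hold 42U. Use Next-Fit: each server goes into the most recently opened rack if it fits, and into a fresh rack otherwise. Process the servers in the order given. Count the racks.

8

rack 1: place 25U, 17U left
rack 2: place 25U, 17U left
rack 3: place 27U, 15U left
rack 4: place 28U, 14U left
rack 5: place 24U, 18U left
rack 6: place 22U, 20U left
rack 6: place 10U, 10U left
rack 6: place 7U, 3U left
rack 7: place 11U, 31U left
rack 7: place 28U, 3U left
rack 7: place 3U, 0U left
rack 8: place 10U, 32U left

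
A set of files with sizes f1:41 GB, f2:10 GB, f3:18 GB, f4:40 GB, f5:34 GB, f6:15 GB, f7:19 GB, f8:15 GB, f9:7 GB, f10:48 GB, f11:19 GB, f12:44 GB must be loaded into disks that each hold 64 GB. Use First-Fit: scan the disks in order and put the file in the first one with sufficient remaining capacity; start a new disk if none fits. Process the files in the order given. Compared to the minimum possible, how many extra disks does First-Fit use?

First-Fit: [41,10,7] [18,40] [34,15,15] [19,19] [48] [44] → 6 disks.
Total size 310 GB; any packing needs at least ⌈310/64⌉ = 5 disks.
An optimal packing achieves that bound: [48,15] [44,19] [41,19] [40,15,7] [34,18,10] → 5 disks.
Excess: 6 − 5 = 1.

1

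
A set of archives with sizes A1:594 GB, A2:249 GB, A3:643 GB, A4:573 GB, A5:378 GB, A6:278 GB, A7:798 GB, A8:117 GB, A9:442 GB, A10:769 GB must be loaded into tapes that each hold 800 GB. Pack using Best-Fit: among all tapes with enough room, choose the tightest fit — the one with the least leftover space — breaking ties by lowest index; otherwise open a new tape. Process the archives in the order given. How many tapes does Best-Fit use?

Put A1 (594 GB) in tape 1; 206 GB remain.
Put A2 (249 GB) in tape 2; 551 GB remain.
Put A3 (643 GB) in tape 3; 157 GB remain.
Put A4 (573 GB) in tape 4; 227 GB remain.
Put A5 (378 GB) in tape 2; 173 GB remain.
Put A6 (278 GB) in tape 5; 522 GB remain.
Put A7 (798 GB) in tape 6; 2 GB remain.
Put A8 (117 GB) in tape 3; 40 GB remain.
Put A9 (442 GB) in tape 5; 80 GB remain.
Put A10 (769 GB) in tape 7; 31 GB remain.
Final tapes: [594] [249,378] [643,117] [573] [278,442] [798] [769].

7 tapes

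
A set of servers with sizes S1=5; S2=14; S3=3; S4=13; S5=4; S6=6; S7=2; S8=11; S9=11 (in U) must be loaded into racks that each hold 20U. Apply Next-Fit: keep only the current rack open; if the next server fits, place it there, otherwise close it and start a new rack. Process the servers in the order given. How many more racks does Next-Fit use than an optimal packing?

Next-Fit: [5,14] [3,13,4] [6,2,11] [11] → 4 racks.
Total size 69U; any packing needs at least ⌈69/20⌉ = 4 racks.
So 4 is already optimal.

0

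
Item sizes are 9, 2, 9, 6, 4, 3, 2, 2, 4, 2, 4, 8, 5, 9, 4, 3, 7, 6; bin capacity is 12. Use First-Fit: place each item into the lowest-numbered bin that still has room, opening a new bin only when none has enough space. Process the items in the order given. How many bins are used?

9 → bin 1 (remaining 3)
2 → bin 1 (remaining 1)
9 → bin 2 (remaining 3)
6 → bin 3 (remaining 6)
4 → bin 3 (remaining 2)
3 → bin 2 (remaining 0)
2 → bin 3 (remaining 0)
2 → bin 4 (remaining 10)
4 → bin 4 (remaining 6)
2 → bin 4 (remaining 4)
4 → bin 4 (remaining 0)
8 → bin 5 (remaining 4)
5 → bin 6 (remaining 7)
9 → bin 7 (remaining 3)
4 → bin 5 (remaining 0)
3 → bin 6 (remaining 4)
7 → bin 8 (remaining 5)
6 → bin 9 (remaining 6)
Final bins: [9,2] [9,3] [6,4,2] [2,4,2,4] [8,4] [5,3] [9] [7] [6].

9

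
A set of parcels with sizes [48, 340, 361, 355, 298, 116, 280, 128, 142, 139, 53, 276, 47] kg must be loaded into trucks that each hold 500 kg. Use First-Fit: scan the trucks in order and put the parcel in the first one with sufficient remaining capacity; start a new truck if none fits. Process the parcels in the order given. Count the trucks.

6

48 kg → truck 1 (remaining 452 kg)
340 kg → truck 1 (remaining 112 kg)
361 kg → truck 2 (remaining 139 kg)
355 kg → truck 3 (remaining 145 kg)
298 kg → truck 4 (remaining 202 kg)
116 kg → truck 2 (remaining 23 kg)
280 kg → truck 5 (remaining 220 kg)
128 kg → truck 3 (remaining 17 kg)
142 kg → truck 4 (remaining 60 kg)
139 kg → truck 5 (remaining 81 kg)
53 kg → truck 1 (remaining 59 kg)
276 kg → truck 6 (remaining 224 kg)
47 kg → truck 1 (remaining 12 kg)
Final trucks: [48,340,53,47] [361,116] [355,128] [298,142] [280,139] [276].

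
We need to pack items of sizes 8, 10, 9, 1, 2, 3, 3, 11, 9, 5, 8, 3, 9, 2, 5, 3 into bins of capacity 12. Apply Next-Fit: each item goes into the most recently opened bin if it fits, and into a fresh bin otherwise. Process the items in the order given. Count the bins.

bin 1: place 8, 4 left
bin 2: place 10, 2 left
bin 3: place 9, 3 left
bin 3: place 1, 2 left
bin 3: place 2, 0 left
bin 4: place 3, 9 left
bin 4: place 3, 6 left
bin 5: place 11, 1 left
bin 6: place 9, 3 left
bin 7: place 5, 7 left
bin 8: place 8, 4 left
bin 8: place 3, 1 left
bin 9: place 9, 3 left
bin 9: place 2, 1 left
bin 10: place 5, 7 left
bin 10: place 3, 4 left

10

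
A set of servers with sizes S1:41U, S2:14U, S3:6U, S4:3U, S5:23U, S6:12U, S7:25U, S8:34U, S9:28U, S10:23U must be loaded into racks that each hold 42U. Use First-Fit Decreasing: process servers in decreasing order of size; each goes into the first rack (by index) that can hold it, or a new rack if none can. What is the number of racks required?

6

Sorted descending: 41, 34, 28, 25, 23, 23, 14, 12, 6, 3.
Put 41U in rack 1; 1U remain.
Put 34U in rack 2; 8U remain.
Put 28U in rack 3; 14U remain.
Put 25U in rack 4; 17U remain.
Put 23U in rack 5; 19U remain.
Put 23U in rack 6; 19U remain.
Put 14U in rack 3; 0U remain.
Put 12U in rack 4; 5U remain.
Put 6U in rack 2; 2U remain.
Put 3U in rack 4; 2U remain.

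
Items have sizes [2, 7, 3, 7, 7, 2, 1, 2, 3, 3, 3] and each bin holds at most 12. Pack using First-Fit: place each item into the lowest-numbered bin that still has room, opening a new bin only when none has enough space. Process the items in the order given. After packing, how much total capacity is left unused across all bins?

bin 1: place 2, 10 left
bin 1: place 7, 3 left
bin 1: place 3, 0 left
bin 2: place 7, 5 left
bin 3: place 7, 5 left
bin 2: place 2, 3 left
bin 2: place 1, 2 left
bin 2: place 2, 0 left
bin 3: place 3, 2 left
bin 4: place 3, 9 left
bin 4: place 3, 6 left
4 bins × 12 = 48; used 40; unused 8.

8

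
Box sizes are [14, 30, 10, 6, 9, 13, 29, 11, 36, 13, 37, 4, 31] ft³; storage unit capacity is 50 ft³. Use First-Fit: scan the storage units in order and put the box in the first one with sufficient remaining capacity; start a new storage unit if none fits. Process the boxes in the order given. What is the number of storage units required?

storage unit 1: place 14 ft³, 36 ft³ left
storage unit 1: place 30 ft³, 6 ft³ left
storage unit 2: place 10 ft³, 40 ft³ left
storage unit 1: place 6 ft³, 0 ft³ left
storage unit 2: place 9 ft³, 31 ft³ left
storage unit 2: place 13 ft³, 18 ft³ left
storage unit 3: place 29 ft³, 21 ft³ left
storage unit 2: place 11 ft³, 7 ft³ left
storage unit 4: place 36 ft³, 14 ft³ left
storage unit 3: place 13 ft³, 8 ft³ left
storage unit 5: place 37 ft³, 13 ft³ left
storage unit 2: place 4 ft³, 3 ft³ left
storage unit 6: place 31 ft³, 19 ft³ left
Final storage units: [14,30,6] [10,9,13,11,4] [29,13] [36] [37] [31].

6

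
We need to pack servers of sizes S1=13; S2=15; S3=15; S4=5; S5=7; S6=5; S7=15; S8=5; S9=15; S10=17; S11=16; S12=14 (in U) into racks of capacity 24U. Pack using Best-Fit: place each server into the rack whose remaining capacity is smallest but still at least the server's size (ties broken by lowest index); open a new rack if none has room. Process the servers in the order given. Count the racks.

Put S1 (13U) in rack 1; 11U remain.
Put S2 (15U) in rack 2; 9U remain.
Put S3 (15U) in rack 3; 9U remain.
Put S4 (5U) in rack 2; 4U remain.
Put S5 (7U) in rack 3; 2U remain.
Put S6 (5U) in rack 1; 6U remain.
Put S7 (15U) in rack 4; 9U remain.
Put S8 (5U) in rack 1; 1U remain.
Put S9 (15U) in rack 5; 9U remain.
Put S10 (17U) in rack 6; 7U remain.
Put S11 (16U) in rack 7; 8U remain.
Put S12 (14U) in rack 8; 10U remain.
Final racks: [13,5,5] [15,5] [15,7] [15] [15] [17] [16] [14].

8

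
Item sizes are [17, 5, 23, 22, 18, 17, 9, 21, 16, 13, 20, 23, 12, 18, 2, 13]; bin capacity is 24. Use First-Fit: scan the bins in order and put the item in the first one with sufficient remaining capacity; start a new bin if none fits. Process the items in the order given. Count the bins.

Put 17 in bin 1; 7 remain.
Put 5 in bin 1; 2 remain.
Put 23 in bin 2; 1 remain.
Put 22 in bin 3; 2 remain.
Put 18 in bin 4; 6 remain.
Put 17 in bin 5; 7 remain.
Put 9 in bin 6; 15 remain.
Put 21 in bin 7; 3 remain.
Put 16 in bin 8; 8 remain.
Put 13 in bin 6; 2 remain.
Put 20 in bin 9; 4 remain.
Put 23 in bin 10; 1 remain.
Put 12 in bin 11; 12 remain.
Put 18 in bin 12; 6 remain.
Put 2 in bin 1; 0 remain.
Put 13 in bin 13; 11 remain.

13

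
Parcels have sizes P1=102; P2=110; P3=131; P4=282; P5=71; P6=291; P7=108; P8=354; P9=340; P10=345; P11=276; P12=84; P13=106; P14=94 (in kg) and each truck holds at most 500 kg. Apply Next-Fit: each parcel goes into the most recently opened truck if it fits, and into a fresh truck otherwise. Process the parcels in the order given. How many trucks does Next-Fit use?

P1 (102 kg) → truck 1 (remaining 398 kg)
P2 (110 kg) → truck 1 (remaining 288 kg)
P3 (131 kg) → truck 1 (remaining 157 kg)
P4 (282 kg) → truck 2 (remaining 218 kg)
P5 (71 kg) → truck 2 (remaining 147 kg)
P6 (291 kg) → truck 3 (remaining 209 kg)
P7 (108 kg) → truck 3 (remaining 101 kg)
P8 (354 kg) → truck 4 (remaining 146 kg)
P9 (340 kg) → truck 5 (remaining 160 kg)
P10 (345 kg) → truck 6 (remaining 155 kg)
P11 (276 kg) → truck 7 (remaining 224 kg)
P12 (84 kg) → truck 7 (remaining 140 kg)
P13 (106 kg) → truck 7 (remaining 34 kg)
P14 (94 kg) → truck 8 (remaining 406 kg)

8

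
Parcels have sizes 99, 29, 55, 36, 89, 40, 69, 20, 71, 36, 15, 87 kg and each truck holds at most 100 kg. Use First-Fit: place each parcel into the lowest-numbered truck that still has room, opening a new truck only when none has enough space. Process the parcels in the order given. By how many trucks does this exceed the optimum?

First-Fit: [99] [29,55,15] [36,40,20] [89] [69] [71] [36] [87] → 8 trucks.
Total size 646 kg; any packing needs at least ⌈646/100⌉ = 7 trucks.
An optimal packing achieves that bound: [99] [89] [87] [71,29] [69,20] [55,40] [36,36,15] → 7 trucks.
Excess: 8 − 7 = 1.

1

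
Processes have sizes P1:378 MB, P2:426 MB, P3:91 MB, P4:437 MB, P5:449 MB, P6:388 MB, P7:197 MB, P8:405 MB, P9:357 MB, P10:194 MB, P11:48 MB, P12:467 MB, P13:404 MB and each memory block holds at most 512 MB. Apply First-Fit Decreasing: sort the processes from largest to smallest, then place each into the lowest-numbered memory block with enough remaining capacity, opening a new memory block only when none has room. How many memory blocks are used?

Sorted descending: 467, 449, 437, 426, 405, 404, 388, 378, 357, 197, 194, 91, 48.
Put 467 MB in memory block 1; 45 MB remain.
Put 449 MB in memory block 2; 63 MB remain.
Put 437 MB in memory block 3; 75 MB remain.
Put 426 MB in memory block 4; 86 MB remain.
Put 405 MB in memory block 5; 107 MB remain.
Put 404 MB in memory block 6; 108 MB remain.
Put 388 MB in memory block 7; 124 MB remain.
Put 378 MB in memory block 8; 134 MB remain.
Put 357 MB in memory block 9; 155 MB remain.
Put 197 MB in memory block 10; 315 MB remain.
Put 194 MB in memory block 10; 121 MB remain.
Put 91 MB in memory block 5; 16 MB remain.
Put 48 MB in memory block 2; 15 MB remain.
Final memory blocks: [467] [449,48] [437] [426] [405,91] [404] [388] [378] [357] [197,194].

10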